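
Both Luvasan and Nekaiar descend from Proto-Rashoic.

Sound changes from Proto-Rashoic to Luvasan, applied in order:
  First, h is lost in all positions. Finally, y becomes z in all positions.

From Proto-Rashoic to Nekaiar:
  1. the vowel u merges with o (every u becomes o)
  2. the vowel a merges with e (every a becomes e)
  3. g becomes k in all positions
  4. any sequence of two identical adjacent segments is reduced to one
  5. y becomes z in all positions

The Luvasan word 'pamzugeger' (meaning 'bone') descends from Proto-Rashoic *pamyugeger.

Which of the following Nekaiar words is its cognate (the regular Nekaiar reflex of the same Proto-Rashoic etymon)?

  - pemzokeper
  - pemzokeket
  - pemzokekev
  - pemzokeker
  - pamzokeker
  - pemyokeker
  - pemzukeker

pemzokeker

Nekaiar: *pamyugeger > pamyogeger > pemyogeger > pemyokeker > pemzokeker  (by vowel merger, vowel merger, unconditioned shift, unconditioned shift)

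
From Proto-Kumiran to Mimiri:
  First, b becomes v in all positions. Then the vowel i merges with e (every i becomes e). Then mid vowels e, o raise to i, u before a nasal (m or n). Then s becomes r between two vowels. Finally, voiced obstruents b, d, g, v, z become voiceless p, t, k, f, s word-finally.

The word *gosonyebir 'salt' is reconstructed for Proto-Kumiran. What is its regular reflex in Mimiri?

Mimiri: *gosonyebir > gosonyevir > gosonyever > gosunyever > gorunyever  (by unconditioned shift, vowel merger, pre-nasal raising, rhotacism)

gorunyever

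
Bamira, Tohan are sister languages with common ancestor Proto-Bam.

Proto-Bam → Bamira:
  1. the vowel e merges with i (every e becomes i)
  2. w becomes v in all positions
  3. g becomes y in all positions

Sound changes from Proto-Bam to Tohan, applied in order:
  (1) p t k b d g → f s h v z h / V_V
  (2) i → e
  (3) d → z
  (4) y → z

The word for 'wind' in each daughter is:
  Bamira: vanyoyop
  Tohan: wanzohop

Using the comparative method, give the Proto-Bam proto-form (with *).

Position 6: Bamira has y, Tohan has h. Taking the neighbouring segments as reconstructed: Bamira y could go back to *g or *y; Tohan h could go back to *k or *g or *h — the one source consistent with every daughter is *g.
Position 4: Bamira has y, Tohan has z. Taking the neighbouring segments as reconstructed: Bamira y could go back to *g or *y; Tohan z could go back to *d or *z or *y — the one source consistent with every daughter is *y.
Position 1: Bamira has v, Tohan has w. Tohan preserves w here (none of its changes turn any other segment into w), so the proto-segment is *w.
Continuing position by position gives *wanyogop; check it forward:
Bamira: *wanyogop > vanyogop > vanyoyop  (by unconditioned shift, unconditioned shift)
Tohan: *wanyogop
  wanyogop → wanyohop   [intervocalic lenition]
  wanyohop (rule 2 does not apply)
  wanyohop (rule 3 does not apply)
  wanyohop → wanzohop   [unconditioned shift]
  giving Tohan wanzohop.
*wanyogop is the unique common source.

*wanyogop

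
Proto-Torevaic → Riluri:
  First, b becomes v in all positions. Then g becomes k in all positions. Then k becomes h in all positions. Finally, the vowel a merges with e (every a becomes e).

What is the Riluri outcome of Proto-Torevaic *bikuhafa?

Riluri: start from *bikuhafa.
  rule 1 (unconditioned shift): bikuhafa → vikuhafa
  rule 2: no change — vikuhafa
  rule 3 (unconditioned shift): vikuhafa → vihuhafa
  rule 4 (vowel merger): vihuhafa → vihuhefe
  ⇒ Riluri vihuhefe

vihuhefe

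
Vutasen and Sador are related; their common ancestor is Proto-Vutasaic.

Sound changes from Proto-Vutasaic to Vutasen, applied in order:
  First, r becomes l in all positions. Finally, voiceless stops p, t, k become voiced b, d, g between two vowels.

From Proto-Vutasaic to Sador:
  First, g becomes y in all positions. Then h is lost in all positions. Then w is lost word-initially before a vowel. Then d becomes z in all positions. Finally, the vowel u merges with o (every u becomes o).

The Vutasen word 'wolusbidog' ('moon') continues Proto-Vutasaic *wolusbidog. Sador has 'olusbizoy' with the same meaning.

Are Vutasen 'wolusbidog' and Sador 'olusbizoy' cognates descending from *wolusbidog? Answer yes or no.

no

Derive the expected Sador reflex of *wolusbidog:
Sador: *wolusbidog
  wolusbidog → wolusbidoy   [unconditioned shift]
  wolusbidoy (rule 2 does not apply)
  wolusbidoy → olusbidoy   [glide loss]
  olusbidoy → olusbizoy   [unconditioned shift]
  olusbizoy → olosbizoy   [vowel merger]
  giving Sador olosbizoy.
The regular Sador reflex would be 'olosbizoy', but the attested form is 'olusbizoy'. The correspondence is irregular, so they are not cognates (the Sador form has a different source).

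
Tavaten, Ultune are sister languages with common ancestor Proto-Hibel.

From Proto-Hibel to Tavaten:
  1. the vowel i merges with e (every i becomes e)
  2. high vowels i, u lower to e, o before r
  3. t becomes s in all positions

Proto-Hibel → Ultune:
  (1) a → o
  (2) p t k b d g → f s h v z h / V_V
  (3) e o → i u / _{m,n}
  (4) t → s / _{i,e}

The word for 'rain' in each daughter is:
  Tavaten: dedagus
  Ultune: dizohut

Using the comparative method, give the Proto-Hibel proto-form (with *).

Position 7: Tavaten has s, Ultune has t. Ultune preserves t here (none of its changes turn any other segment into t), so the proto-segment is *t.
Position 3: Tavaten has d, Ultune has z. Tavaten preserves d here (none of its changes turn any other segment into d), so the proto-segment is *d.
This points to *didagut. Verify forward in each daughter:
Tavaten: *didagut > dedagut > dedagus  (by vowel merger, unconditioned shift)
Ultune: start from *didagut.
  rule 1 (vowel merger): didagut → didogut
  rule 2 (intervocalic lenition): didogut → dizohut
  rule 3: no change — dizohut
  rule 4: no change — dizohut
  ⇒ Ultune dizohut
*didagut is the unique common source.

*didagut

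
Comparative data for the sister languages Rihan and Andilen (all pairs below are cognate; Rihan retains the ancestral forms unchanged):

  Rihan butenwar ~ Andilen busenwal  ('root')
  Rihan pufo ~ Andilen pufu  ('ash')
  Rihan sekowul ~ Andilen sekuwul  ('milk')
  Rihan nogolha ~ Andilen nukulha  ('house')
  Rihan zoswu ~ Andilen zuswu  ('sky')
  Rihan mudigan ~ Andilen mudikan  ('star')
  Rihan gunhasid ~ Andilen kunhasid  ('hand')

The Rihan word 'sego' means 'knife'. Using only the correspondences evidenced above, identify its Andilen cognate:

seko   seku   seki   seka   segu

seku

nogolha ~ nukulha — Rihan g corresponds to Andilen k between vowels (before a back vowel).
pufo ~ pufu — Rihan o corresponds to Andilen u word-finally.
Applying these to Rihan 'sego':
  sego → seko   (g→k between vowels (before a back vowel))
  seko → seku   (o→u word-finally)
So the Andilen cognate is 'seku'.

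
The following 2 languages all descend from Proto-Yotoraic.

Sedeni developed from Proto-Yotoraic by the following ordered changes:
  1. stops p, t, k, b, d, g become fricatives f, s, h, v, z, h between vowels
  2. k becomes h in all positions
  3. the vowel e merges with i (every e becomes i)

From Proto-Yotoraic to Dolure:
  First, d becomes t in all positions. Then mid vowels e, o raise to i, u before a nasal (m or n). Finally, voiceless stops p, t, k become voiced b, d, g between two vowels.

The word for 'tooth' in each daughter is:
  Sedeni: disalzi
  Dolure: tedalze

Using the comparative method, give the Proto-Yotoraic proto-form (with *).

Position 7: Sedeni has i, Dolure has e. Dolure preserves e here (none of its changes turn any other segment into e), so the proto-segment is *e.
Position 3: Sedeni has s, Dolure has d. Taking the neighbouring segments as reconstructed: Sedeni s could go back to *t or *s; Dolure d could go back to *t or *d — the one source consistent with every daughter is *t.
This points to *detalze. Verify forward in each daughter:
Sedeni: *detalze > desalze > disalzi  (by intervocalic lenition, vowel merger)
Dolure: *detalze
  detalze → tetalze   [unconditioned shift]
  tetalze (rule 2 does not apply)
  tetalze → tedalze   [intervocalic voicing]
  giving Dolure tedalze.
*detalze is the unique common source.

*detalze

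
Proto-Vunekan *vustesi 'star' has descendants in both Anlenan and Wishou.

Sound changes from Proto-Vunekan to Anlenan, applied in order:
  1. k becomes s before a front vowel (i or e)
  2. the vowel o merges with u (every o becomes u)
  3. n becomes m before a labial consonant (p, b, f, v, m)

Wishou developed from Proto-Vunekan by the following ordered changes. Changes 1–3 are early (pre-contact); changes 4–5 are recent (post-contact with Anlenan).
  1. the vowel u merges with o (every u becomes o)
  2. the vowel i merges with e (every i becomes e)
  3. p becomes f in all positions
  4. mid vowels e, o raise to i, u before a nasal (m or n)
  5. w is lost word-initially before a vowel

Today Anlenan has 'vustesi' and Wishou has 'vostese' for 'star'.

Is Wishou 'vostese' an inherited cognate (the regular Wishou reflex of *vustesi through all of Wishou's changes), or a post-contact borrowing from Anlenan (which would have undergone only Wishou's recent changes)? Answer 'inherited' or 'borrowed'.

inherited

If inherited, *vustesi would pass through all of Wishou's changes:
Wishou: *vustesi > vostesi > vostese  (by vowel merger, vowel merger)
If borrowed from Anlenan 'vustesi' after the early changes, it would undergo only the recent ones:
  rule 4 (pre-nasal raising): no change (vustesi)
  rule 5 (glide loss): no change (vustesi)
  ⇒ as a loan: vustesi
Wishou 'vostese' matches the inherited outcome exactly, so it is an inherited cognate, not a loan.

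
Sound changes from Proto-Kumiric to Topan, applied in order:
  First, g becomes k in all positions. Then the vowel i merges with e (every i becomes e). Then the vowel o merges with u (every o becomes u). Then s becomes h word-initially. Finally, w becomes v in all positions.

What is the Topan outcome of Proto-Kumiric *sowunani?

Topan: start from *sowunani.
  rule 1: no change — sowunani
  rule 2 (vowel merger): sowunani → sowunane
  rule 3 (vowel merger): sowunane → suwunane
  rule 4 (debuccalisation): suwunane → huwunane
  rule 5 (unconditioned shift): huwunane → huvunane
  ⇒ Topan huvunane

huvunane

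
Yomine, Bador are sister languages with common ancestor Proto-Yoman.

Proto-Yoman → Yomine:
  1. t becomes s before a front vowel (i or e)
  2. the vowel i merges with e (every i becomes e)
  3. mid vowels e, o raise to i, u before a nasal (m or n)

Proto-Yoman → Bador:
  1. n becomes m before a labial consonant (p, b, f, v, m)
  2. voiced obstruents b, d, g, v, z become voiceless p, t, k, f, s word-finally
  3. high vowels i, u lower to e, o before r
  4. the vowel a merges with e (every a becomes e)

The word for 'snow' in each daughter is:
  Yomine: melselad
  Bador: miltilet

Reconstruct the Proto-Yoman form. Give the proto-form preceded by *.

*miltilad

Position 5: Yomine has e, Bador has i. Bador preserves i here (none of its changes turn any other segment into i), so the proto-segment is *i.
Position 2: Yomine has e, Bador has i. Bador preserves i here (none of its changes turn any other segment into i), so the proto-segment is *i.
Position 7: Yomine has a, Bador has e. Yomine preserves a here (none of its changes turn any other segment into a), so the proto-segment is *a.
Continuing position by position gives *miltilad; check it forward:
Yomine: start from *miltilad.
  rule 1 (palatalisation): miltilad → milsilad
  rule 2 (vowel merger): milsilad → melselad
  rule 3: no change — melselad
  ⇒ Yomine melselad
Bador: *miltilad > miltilat > miltilet  (by final devoicing, vowel merger)
*miltilad is the unique common source.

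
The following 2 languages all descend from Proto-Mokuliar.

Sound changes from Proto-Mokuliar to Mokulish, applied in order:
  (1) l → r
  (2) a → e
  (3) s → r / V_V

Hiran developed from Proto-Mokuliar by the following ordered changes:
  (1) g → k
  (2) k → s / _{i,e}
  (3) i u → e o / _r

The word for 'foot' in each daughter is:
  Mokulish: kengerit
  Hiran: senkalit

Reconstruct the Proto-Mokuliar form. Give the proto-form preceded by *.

Position 6: Mokulish has r, Hiran has l. Hiran preserves l here (none of its changes turn any other segment into l), so the proto-segment is *l.
Position 4: Mokulish has g, Hiran has k. Mokulish preserves g here (none of its changes turn any other segment into g), so the proto-segment is *g.
Position 5: Mokulish has e, Hiran has a. Hiran preserves a here (none of its changes turn any other segment into a), so the proto-segment is *a.
Continuing position by position gives *kengalit; check it forward:
Mokulish: *kengalit > kengarit > kengerit  (by unconditioned shift, vowel merger)
Hiran: *kengalit
  kengalit → kenkalit   [unconditioned shift]
  kenkalit → senkalit   [palatalisation]
  senkalit (rule 3 does not apply)
  giving Hiran senkalit.
No other proto-form is consistent with every reflex, so the reconstruction is *kengalit.

*kengalit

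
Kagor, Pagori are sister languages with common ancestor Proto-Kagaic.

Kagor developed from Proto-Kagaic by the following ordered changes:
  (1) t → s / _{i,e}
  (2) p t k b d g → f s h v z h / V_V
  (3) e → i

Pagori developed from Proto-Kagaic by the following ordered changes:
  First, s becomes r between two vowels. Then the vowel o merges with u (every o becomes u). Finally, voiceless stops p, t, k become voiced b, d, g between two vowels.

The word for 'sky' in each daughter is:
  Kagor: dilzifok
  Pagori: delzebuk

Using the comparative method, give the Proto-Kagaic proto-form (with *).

*delzepok

Position 2: Kagor has i, Pagori has e. Pagori preserves e here (none of its changes turn any other segment into e), so the proto-segment is *e.
Position 6: Kagor has f, Pagori has b. Taking the neighbouring segments as reconstructed: Kagor f could go back to *p or *f; Pagori b could go back to *p or *b — the one source consistent with every daughter is *p.
Position 7: Kagor has o, Pagori has u. Kagor preserves o here (none of its changes turn any other segment into o), so the proto-segment is *o.
Continuing position by position gives *delzepok; check it forward:
Kagor: start from *delzepok.
  rule 1: no change — delzepok
  rule 2 (intervocalic lenition): delzepok → delzefok
  rule 3 (vowel merger): delzefok → dilzifok
  ⇒ Kagor dilzifok
Pagori: *delzepok > delzepuk > delzebuk  (by vowel merger, intervocalic voicing)
No other proto-form is consistent with every reflex, so the reconstruction is *delzepok.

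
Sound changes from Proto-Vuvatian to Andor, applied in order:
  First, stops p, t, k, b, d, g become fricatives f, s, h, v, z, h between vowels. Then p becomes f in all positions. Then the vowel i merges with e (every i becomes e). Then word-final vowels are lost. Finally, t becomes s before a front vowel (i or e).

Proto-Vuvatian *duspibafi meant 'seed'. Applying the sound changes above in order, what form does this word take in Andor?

dusfevaf

Andor: *duspibafi > duspivafi > dusfivafi > dusfevafe > dusfevaf  (by intervocalic lenition, unconditioned shift, vowel merger, apocope)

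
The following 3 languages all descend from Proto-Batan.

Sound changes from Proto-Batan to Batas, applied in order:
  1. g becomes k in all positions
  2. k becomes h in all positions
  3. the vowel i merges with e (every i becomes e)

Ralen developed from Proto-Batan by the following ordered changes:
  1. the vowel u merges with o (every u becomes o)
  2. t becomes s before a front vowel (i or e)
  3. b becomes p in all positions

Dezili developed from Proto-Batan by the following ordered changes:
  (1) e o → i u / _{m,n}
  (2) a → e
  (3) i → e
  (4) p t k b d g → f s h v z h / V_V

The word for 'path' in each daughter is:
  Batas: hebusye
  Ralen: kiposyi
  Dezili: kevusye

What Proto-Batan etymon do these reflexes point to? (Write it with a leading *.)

*kibusyi

Position 4: Batas has u, Ralen has o, Dezili has u. Batas preserves u here (none of its changes turn any other segment into u), so the proto-segment is *u.
Position 3: Batas has b, Ralen has p, Dezili has v. Batas preserves b here (none of its changes turn any other segment into b), so the proto-segment is *b.
Continuing position by position gives *kibusyi; check it forward:
Batas: *kibusyi > hibusyi > hebusye  (by unconditioned shift, vowel merger)
Ralen: start from *kibusyi.
  rule 1 (vowel merger): kibusyi → kibosyi
  rule 2: no change — kibosyi
  rule 3 (unconditioned shift): kibosyi → kiposyi
  ⇒ Ralen kiposyi
Dezili: start from *kibusyi.
  rule 1: no change — kibusyi
  rule 2: no change — kibusyi
  rule 3 (vowel merger): kibusyi → kebusye
  rule 4 (intervocalic lenition): kebusye → kevusye
  ⇒ Dezili kevusye
Only *kibusyi yields all of Batas hebusye, Ralen kiposyi, Dezili kevusye.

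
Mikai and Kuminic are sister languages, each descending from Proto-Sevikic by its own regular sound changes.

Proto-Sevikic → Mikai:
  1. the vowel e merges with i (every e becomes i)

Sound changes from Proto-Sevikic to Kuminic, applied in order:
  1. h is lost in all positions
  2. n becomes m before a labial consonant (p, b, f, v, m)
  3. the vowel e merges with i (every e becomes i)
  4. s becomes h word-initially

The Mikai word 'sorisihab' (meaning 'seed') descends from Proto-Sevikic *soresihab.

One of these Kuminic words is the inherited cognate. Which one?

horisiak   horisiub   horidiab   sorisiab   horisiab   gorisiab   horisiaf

Kuminic: *soresihab
  soresihab → soresiab   [h-loss]
  soresiab (rule 2 does not apply)
  soresiab → sorisiab   [vowel merger]
  sorisiab → horisiab   [debuccalisation]
  giving Kuminic horisiab.
Among the options, 'horisiab' alone shows every Kuminic change applied in order.

horisiab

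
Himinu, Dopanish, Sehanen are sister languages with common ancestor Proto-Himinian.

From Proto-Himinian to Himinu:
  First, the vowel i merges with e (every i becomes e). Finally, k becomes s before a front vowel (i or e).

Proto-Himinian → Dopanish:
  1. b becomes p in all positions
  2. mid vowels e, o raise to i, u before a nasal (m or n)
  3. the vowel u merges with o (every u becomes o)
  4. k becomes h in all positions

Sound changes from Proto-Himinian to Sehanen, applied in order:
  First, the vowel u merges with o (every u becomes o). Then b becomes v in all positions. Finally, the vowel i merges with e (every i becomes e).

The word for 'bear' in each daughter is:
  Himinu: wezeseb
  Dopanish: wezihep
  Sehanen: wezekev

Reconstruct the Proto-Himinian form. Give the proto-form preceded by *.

Position 4: Himinu has e, Dopanish has i, Sehanen has e. Taking the neighbouring segments as reconstructed: Himinu e could go back to *e or *i; Dopanish i can only go back to *i; Sehanen e could go back to *e or *i — the one source consistent with every daughter is *i.
Position 5: Himinu has s, Dopanish has h, Sehanen has k. Sehanen preserves k here (none of its changes turn any other segment into k), so the proto-segment is *k.
Position 7: Himinu has b, Dopanish has p, Sehanen has v. Himinu preserves b here (none of its changes turn any other segment into b), so the proto-segment is *b.
This points to *wezikeb. Verify forward in each daughter:
Himinu: *wezikeb > wezekeb > wezeseb  (by vowel merger, palatalisation)
Dopanish: start from *wezikeb.
  rule 1 (unconditioned shift): wezikeb → wezikep
  rule 2: no change — wezikep
  rule 3: no change — wezikep
  rule 4 (unconditioned shift): wezikep → wezihep
  ⇒ Dopanish wezihep
Sehanen: *wezikeb
  wezikeb (rule 1 does not apply)
  wezikeb → wezikev   [unconditioned shift]
  wezikev → wezekev   [vowel merger]
  giving Sehanen wezekev.
*wezikeb is the unique common source.

*wezikeb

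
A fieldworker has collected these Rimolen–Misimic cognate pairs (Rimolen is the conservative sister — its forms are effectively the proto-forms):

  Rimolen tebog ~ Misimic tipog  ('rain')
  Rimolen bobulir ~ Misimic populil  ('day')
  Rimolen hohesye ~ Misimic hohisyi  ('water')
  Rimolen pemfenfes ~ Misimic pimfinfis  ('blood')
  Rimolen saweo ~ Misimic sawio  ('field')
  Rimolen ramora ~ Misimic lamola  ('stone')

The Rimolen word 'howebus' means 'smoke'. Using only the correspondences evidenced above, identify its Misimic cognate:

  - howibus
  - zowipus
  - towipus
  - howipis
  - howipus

tebog ~ tipog — Rimolen e corresponds to Misimic i after a consonant, before a labial obstruent.
bobulir ~ populil — Rimolen b corresponds to Misimic p between vowels (before a back vowel).
Applying these to Rimolen 'howebus':
  howebus → howibus   (e→i after a consonant, before a labial obstruent)
  howibus → howipus   (b→p between vowels (before a back vowel))
So the Misimic cognate is 'howipus'.

howipus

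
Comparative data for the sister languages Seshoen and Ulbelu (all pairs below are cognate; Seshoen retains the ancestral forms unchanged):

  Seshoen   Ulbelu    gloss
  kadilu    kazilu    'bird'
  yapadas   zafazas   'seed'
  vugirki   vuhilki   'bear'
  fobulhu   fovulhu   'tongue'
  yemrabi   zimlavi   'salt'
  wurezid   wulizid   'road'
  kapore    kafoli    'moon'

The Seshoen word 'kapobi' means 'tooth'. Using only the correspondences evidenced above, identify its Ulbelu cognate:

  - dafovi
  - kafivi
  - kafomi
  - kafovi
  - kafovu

kafovi

kapore ~ kafoli — Seshoen p corresponds to Ulbelu f between vowels (before a back vowel).
yemrabi ~ zimlavi — Seshoen b corresponds to Ulbelu v between vowels (before a front vowel).
Applying these to Seshoen 'kapobi':
  kapobi → kafobi   (p→f between vowels (before a back vowel))
  kafobi → kafovi   (b→v between vowels (before a front vowel))
So the Ulbelu cognate is 'kafovi'.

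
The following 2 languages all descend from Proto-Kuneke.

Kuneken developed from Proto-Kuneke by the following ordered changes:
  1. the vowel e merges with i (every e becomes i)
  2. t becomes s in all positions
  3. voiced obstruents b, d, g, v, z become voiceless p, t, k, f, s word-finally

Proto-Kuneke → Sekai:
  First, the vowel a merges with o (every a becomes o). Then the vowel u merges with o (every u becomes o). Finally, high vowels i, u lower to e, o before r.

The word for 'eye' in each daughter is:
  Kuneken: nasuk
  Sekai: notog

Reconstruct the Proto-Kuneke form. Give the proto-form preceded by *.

*natug

Position 5: Kuneken has k, Sekai has g. Sekai preserves g here (none of its changes turn any other segment into g), so the proto-segment is *g.
Position 4: Kuneken has u, Sekai has o. Kuneken preserves u here (none of its changes turn any other segment into u), so the proto-segment is *u.
Continuing position by position gives *natug; check it forward:
Kuneken: start from *natug.
  rule 1: no change — natug
  rule 2 (unconditioned shift): natug → nasug
  rule 3 (final devoicing): nasug → nasuk
  ⇒ Kuneken nasuk
Sekai: *natug
  natug → notug   [vowel merger]
  notug → notog   [vowel merger]
  notog (rule 3 does not apply)
  giving Sekai notog.
No other proto-form is consistent with every reflex, so the reconstruction is *natug.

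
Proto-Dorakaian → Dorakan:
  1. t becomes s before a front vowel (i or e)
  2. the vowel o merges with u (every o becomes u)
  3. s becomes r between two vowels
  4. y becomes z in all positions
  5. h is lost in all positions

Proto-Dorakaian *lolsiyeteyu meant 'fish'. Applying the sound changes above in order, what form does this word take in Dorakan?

lulsizerezu

Dorakan: *lolsiyeteyu
  lolsiyeteyu → lolsiyeseyu   [palatalisation]
  lolsiyeseyu → lulsiyeseyu   [vowel merger]
  lulsiyeseyu → lulsiyereyu   [rhotacism]
  lulsiyereyu → lulsizerezu   [unconditioned shift]
  lulsizerezu (rule 5 does not apply)
  giving Dorakan lulsizerezu.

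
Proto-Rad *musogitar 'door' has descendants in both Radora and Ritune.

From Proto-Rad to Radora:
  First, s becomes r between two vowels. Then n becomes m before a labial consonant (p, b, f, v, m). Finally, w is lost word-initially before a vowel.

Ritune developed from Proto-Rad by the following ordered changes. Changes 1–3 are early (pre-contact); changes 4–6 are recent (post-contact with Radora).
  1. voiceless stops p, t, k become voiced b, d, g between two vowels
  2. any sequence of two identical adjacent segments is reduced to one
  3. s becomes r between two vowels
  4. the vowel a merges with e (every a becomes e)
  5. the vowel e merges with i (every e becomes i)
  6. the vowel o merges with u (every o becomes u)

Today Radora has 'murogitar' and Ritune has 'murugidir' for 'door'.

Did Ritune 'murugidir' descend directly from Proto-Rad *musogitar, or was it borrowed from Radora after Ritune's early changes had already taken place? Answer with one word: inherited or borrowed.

If inherited, *musogitar would pass through all of Ritune's changes:
Ritune: *musogitar
  musogitar → musogidar   [intervocalic voicing]
  musogidar (rule 2 does not apply)
  musogidar → murogidar   [rhotacism]
  murogidar → murogider   [vowel merger]
  murogider → murogidir   [vowel merger]
  murogidir → murugidir   [vowel merger]
  giving Ritune murugidir.
If borrowed from Radora 'murogitar' after the early changes, it would undergo only the recent ones:
  rule 4 (vowel merger): murogitar → murogiter
  rule 5 (vowel merger): murogiter → murogitir
  rule 6 (vowel merger): murogitir → murugitir
  ⇒ as a loan: murugitir
Ritune 'murugidir' matches the inherited outcome exactly, so it is an inherited cognate, not a loan.

inherited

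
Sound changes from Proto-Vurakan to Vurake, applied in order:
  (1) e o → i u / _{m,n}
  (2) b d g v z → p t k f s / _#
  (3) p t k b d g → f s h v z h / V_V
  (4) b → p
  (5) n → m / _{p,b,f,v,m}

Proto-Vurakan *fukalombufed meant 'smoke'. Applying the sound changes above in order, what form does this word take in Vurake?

fuhalumpufet

Vurake: *fukalombufed
  fukalombufed → fukalumbufed   [pre-nasal raising]
  fukalumbufed → fukalumbufet   [final devoicing]
  fukalumbufet → fuhalumbufet   [intervocalic lenition]
  fuhalumbufet → fuhalumpufet   [unconditioned shift]
  fuhalumpufet (rule 5 does not apply)
  giving Vurake fuhalumpufet.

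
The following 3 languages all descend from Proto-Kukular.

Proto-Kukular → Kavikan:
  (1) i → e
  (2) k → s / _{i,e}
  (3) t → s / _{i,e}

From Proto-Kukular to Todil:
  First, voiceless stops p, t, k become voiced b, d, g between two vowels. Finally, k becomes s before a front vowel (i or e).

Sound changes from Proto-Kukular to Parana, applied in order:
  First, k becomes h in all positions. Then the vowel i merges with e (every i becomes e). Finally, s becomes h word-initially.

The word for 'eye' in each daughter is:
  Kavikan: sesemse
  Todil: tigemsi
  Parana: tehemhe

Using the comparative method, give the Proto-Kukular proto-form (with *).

Position 1: Kavikan has s, Todil has t, Parana has t. Todil preserves t here (none of its changes turn any other segment into t), so the proto-segment is *t.
Position 3: Kavikan has s, Todil has g, Parana has h. Taking the neighbouring segments as reconstructed: Kavikan s could go back to *t or *k or *s; Todil g could go back to *k or *g; Parana h could go back to *k or *h — the one source consistent with every daughter is *k.
Continuing position by position gives *tikemki; check it forward:
Kavikan: start from *tikemki.
  rule 1 (vowel merger): tikemki → tekemke
  rule 2 (palatalisation): tekemke → tesemse
  rule 3 (palatalisation): tesemse → sesemse
  ⇒ Kavikan sesemse
Todil: *tikemki > tigemki > tigemsi  (by intervocalic voicing, palatalisation)
Parana: *tikemki > tihemhi > tehemhe  (by unconditioned shift, vowel merger)
No other proto-form is consistent with every reflex, so the reconstruction is *tikemki.

*tikemki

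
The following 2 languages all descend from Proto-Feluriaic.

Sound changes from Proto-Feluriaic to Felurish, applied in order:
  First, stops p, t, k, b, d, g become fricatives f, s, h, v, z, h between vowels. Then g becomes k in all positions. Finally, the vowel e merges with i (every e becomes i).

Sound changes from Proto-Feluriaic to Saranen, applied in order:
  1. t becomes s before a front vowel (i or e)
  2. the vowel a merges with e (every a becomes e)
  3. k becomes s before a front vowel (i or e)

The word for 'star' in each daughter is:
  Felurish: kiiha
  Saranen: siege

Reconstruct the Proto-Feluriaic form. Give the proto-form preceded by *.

*kiega

Position 5: Felurish has a, Saranen has e. Felurish preserves a here (none of its changes turn any other segment into a), so the proto-segment is *a.
Position 4: Felurish has h, Saranen has g. Saranen preserves g here (none of its changes turn any other segment into g), so the proto-segment is *g.
Verify the candidate proto-form against each daughter:
Felurish: *kiega > kieha > kiiha  (by intervocalic lenition, vowel merger)
Saranen: start from *kiega.
  rule 1: no change — kiega
  rule 2 (vowel merger): kiega → kiege
  rule 3 (palatalisation): kiege → siege
  ⇒ Saranen siege
*kiega is the unique common source.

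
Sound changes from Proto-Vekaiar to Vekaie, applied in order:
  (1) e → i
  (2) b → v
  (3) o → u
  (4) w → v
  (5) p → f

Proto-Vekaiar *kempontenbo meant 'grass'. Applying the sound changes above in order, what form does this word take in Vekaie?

Vekaie: *kempontenbo
  kempontenbo → kimpontinbo   [vowel merger]
  kimpontinbo → kimpontinvo   [unconditioned shift]
  kimpontinvo → kimpuntinvu   [vowel merger]
  kimpuntinvu (rule 4 does not apply)
  kimpuntinvu → kimfuntinvu   [unconditioned shift]
  giving Vekaie kimfuntinvu.

kimfuntinvu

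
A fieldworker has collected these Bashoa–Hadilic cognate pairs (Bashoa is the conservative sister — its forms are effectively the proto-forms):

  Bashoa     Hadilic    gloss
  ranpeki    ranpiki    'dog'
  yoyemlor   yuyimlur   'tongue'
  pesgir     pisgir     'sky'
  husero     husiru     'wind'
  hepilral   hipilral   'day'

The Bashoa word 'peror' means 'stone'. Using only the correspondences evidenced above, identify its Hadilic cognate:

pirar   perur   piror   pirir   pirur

husero ~ husiru — Bashoa e corresponds to Hadilic i after a consonant, before r.
yoyemlor ~ yuyimlur — Bashoa o corresponds to Hadilic u after a consonant, before r.
Applying these to Bashoa 'peror':
  peror → piror   (e→i after a consonant, before r)
  piror → pirur   (o→u after a consonant, before r)
So the Hadilic cognate is 'pirur'.

pirur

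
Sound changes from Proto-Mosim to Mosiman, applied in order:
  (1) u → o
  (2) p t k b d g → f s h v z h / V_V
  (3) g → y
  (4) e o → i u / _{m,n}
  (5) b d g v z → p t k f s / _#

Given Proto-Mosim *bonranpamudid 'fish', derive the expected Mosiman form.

Mosiman: *bonranpamudid > bonranpamodid > bonranpamozid > bunranpamozid > bunranpamozit  (by vowel merger, intervocalic lenition, pre-nasal raising, final devoicing)

bunranpamozit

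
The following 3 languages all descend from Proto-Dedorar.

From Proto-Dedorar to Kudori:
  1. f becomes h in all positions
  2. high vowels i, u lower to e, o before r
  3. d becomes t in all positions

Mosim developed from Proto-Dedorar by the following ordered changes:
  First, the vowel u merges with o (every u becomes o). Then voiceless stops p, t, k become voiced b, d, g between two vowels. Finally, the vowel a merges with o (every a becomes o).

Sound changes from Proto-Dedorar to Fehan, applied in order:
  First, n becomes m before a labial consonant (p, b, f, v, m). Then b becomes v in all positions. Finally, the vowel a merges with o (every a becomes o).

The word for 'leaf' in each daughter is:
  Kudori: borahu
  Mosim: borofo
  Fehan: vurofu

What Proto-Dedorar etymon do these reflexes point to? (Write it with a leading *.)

Position 4: Kudori has a, Mosim has o, Fehan has o. Kudori preserves a here (none of its changes turn any other segment into a), so the proto-segment is *a.
Position 2: Kudori has o, Mosim has o, Fehan has u. Fehan preserves u here (none of its changes turn any other segment into u), so the proto-segment is *u.
Verify the candidate proto-form against each daughter:
Kudori: *burafu > burahu > borahu  (by unconditioned shift, pre-rhotic lowering)
Mosim: start from *burafu.
  rule 1 (vowel merger): burafu → borafo
  rule 2: no change — borafo
  rule 3 (vowel merger): borafo → borofo
  ⇒ Mosim borofo
Fehan: *burafu > vurafu > vurofu  (by unconditioned shift, vowel merger)
*burafu is the unique common source.

*burafu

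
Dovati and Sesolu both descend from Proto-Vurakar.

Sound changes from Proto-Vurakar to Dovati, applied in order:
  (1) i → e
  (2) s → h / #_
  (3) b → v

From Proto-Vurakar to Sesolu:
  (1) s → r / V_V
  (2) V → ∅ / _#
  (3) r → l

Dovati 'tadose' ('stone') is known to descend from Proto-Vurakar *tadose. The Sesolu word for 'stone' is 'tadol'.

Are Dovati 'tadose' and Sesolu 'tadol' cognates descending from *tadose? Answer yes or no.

Derive the expected Sesolu reflex of *tadose:
Sesolu: start from *tadose.
  rule 1 (rhotacism): tadose → tadore
  rule 2 (apocope): tadore → tador
  rule 3 (unconditioned shift): tador → tadol
  ⇒ Sesolu tadol
Sesolu 'tadol' matches the regular reflex exactly, so the pair is cognate.

yes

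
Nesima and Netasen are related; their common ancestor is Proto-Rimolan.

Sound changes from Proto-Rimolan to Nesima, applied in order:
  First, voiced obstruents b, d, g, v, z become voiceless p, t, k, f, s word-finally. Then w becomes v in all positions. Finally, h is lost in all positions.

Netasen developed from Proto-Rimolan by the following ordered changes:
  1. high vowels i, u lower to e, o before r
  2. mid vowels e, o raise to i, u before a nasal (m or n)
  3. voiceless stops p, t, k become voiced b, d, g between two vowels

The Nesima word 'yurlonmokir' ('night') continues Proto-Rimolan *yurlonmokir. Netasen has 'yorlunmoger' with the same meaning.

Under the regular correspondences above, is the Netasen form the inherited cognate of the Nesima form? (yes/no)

Derive the expected Netasen reflex of *yurlonmokir:
Netasen: *yurlonmokir
  yurlonmokir → yorlonmoker   [pre-rhotic lowering]
  yorlonmoker → yorlunmoker   [pre-nasal raising]
  yorlunmoker → yorlunmoger   [intervocalic voicing]
  giving Netasen yorlunmoger.
Netasen 'yorlunmoger' matches the regular reflex exactly, so the pair is cognate.

yes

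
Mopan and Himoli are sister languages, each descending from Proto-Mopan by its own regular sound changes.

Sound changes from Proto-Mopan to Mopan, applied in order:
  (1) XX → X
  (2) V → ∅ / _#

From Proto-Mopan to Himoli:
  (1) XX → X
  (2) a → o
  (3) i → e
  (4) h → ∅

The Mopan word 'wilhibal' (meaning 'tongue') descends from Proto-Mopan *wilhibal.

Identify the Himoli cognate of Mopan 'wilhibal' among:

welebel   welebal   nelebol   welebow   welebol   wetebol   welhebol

welebol

Himoli: *wilhibal
  wilhibal (rule 1 does not apply)
  wilhibal → wilhibol   [vowel merger]
  wilhibol → welhebol   [vowel merger]
  welhebol → welebol   [h-loss]
  giving Himoli welebol.
Only 'welebol' matches the regular Himoli development of *wilhibal.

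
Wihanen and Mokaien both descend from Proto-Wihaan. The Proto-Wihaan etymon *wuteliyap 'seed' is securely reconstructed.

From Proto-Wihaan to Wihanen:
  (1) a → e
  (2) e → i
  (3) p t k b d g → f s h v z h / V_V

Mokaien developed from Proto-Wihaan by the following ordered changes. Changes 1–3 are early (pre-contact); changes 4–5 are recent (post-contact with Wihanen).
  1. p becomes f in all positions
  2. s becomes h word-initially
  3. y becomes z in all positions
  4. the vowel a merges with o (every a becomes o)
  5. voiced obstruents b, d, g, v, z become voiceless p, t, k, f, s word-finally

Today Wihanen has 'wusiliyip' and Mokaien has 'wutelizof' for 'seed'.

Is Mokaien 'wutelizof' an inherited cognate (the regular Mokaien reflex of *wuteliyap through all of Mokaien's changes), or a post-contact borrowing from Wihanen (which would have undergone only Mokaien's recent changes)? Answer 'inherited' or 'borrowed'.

If inherited, *wuteliyap would pass through all of Mokaien's changes:
Mokaien: *wuteliyap > wuteliyaf > wutelizaf > wutelizof  (by unconditioned shift, unconditioned shift, vowel merger)
If borrowed from Wihanen 'wusiliyip' after the early changes, it would undergo only the recent ones:
  rule 4 (vowel merger): no change (wusiliyip)
  rule 5 (final devoicing): no change (wusiliyip)
  ⇒ as a loan: wusiliyip
Mokaien 'wutelizof' matches the inherited outcome exactly, so it is an inherited cognate, not a loan.

inherited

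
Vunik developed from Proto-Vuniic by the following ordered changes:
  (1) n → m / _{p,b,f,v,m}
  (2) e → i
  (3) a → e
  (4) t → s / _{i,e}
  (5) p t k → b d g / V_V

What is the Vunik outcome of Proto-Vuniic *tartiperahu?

Vunik: *tartiperahu > tartipirahu > tertipirehu > sersipirehu > sersibirehu  (by vowel merger, vowel merger, palatalisation, intervocalic voicing)

sersibirehu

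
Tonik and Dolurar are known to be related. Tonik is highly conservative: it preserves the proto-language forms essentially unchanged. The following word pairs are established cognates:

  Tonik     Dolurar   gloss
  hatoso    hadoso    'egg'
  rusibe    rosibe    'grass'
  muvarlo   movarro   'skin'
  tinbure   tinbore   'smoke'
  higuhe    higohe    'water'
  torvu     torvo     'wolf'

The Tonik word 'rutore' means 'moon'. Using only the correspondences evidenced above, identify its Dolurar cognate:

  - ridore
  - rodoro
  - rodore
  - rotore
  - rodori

rusibe ~ rosibe, higuhe ~ higohe — Tonik u corresponds to Dolurar o after a consonant, before a consonant other than r, m, n, p, b, f, v.
hatoso ~ hadoso — Tonik t corresponds to Dolurar d between vowels (before a back vowel).
Applying these to Tonik 'rutore':
  rutore → rotore   (u→o after a consonant, before a consonant other than r, m, n, p, b, f, v)
  rotore → rodore   (t→d between vowels (before a back vowel))
So the Dolurar cognate is 'rodore'.

rodore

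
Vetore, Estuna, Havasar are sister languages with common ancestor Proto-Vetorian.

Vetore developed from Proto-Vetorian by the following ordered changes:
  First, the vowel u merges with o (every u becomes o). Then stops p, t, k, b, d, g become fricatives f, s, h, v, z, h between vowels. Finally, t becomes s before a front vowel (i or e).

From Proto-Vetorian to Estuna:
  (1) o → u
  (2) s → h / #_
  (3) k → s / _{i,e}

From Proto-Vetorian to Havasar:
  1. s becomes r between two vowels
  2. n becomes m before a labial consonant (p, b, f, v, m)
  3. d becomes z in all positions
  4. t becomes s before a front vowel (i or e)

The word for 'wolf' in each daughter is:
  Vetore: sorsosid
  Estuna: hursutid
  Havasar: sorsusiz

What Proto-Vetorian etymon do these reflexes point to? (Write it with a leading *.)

Position 1: Vetore has s, Estuna has h, Havasar has s. Taking the neighbouring segments as reconstructed: Vetore s can only go back to *s; Estuna h could go back to *s or *h; Havasar s can only go back to *s — the one source consistent with every daughter is *s.
Position 2: Vetore has o, Estuna has u, Havasar has o. Havasar preserves o here (none of its changes turn any other segment into o), so the proto-segment is *o.
Position 8: Vetore has d, Estuna has d, Havasar has z. Vetore preserves d here (none of its changes turn any other segment into d), so the proto-segment is *d.
Continuing position by position gives *sorsutid; check it forward:
Vetore: *sorsutid > sorsotid > sorsosid  (by vowel merger, intervocalic lenition)
Estuna: start from *sorsutid.
  rule 1 (vowel merger): sorsutid → sursutid
  rule 2 (debuccalisation): sursutid → hursutid
  rule 3: no change — hursutid
  ⇒ Estuna hursutid
Havasar: *sorsutid > sorsutiz > sorsusiz  (by unconditioned shift, palatalisation)
Only *sorsutid yields all of Vetore sorsosid, Estuna hursutid, Havasar sorsusiz.

*sorsutid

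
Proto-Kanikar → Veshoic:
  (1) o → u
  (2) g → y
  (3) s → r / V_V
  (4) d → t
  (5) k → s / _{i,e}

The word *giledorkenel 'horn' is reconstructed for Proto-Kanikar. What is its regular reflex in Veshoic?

Veshoic: *giledorkenel
  giledorkenel → giledurkenel   [vowel merger]
  giledurkenel → yiledurkenel   [unconditioned shift]
  yiledurkenel (rule 3 does not apply)
  yiledurkenel → yileturkenel   [unconditioned shift]
  yileturkenel → yiletursenel   [palatalisation]
  giving Veshoic yiletursenel.

yiletursenel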